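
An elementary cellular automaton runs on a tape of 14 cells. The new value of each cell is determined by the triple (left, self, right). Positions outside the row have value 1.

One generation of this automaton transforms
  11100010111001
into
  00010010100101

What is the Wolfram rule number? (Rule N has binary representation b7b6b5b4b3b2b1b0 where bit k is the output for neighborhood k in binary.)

position 0: 111 → 0  (bit 7 = 0)
position 2: 110 → 0  (bit 6 = 0)
position 7: 101 → 0  (bit 5 = 0)
position 3: 100 → 1  (bit 4 = 1)
position 8: 011 → 1  (bit 3 = 1)
position 6: 010 → 1  (bit 2 = 1)
position 5: 001 → 0  (bit 1 = 0)
position 4: 000 → 0  (bit 0 = 0)
bits b7..b0 = 00011100 = 28

28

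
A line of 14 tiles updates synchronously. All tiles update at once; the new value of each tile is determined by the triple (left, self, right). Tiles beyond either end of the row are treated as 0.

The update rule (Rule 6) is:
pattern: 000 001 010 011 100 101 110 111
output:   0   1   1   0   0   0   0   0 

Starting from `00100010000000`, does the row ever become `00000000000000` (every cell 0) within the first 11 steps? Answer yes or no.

01100110000000
10001000000000
10011000000000
10100000000000
10100000000000  (fixed point — unchanged through step 11)
step 11 is 10100000000000, still not uniform 0

no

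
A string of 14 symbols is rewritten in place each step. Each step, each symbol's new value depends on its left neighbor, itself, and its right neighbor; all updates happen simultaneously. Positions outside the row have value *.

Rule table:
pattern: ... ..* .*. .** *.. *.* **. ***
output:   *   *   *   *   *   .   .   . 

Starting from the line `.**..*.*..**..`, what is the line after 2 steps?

.*.*...*....*.

.*.***.****.**
.*.*...*....*.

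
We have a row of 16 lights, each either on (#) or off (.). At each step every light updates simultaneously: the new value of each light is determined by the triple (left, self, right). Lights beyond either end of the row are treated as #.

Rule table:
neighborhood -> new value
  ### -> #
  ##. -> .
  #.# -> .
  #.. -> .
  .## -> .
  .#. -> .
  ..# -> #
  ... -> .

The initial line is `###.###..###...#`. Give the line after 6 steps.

...#.....#..#..#

##...#..#.#...#.
#...#..#.....#..
...#..#.....#..#
..#..#.....#..#.
.#..#.....#..#..
...#.....#..#..#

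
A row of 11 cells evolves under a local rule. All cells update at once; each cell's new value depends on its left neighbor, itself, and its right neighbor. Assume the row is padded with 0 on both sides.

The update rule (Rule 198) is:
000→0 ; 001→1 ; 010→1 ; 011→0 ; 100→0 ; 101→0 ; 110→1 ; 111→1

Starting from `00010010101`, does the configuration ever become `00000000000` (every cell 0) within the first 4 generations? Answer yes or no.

00110110101
01010010101
11010110101
01010010101
generation 4 is 01010010101, still not uniform 0

no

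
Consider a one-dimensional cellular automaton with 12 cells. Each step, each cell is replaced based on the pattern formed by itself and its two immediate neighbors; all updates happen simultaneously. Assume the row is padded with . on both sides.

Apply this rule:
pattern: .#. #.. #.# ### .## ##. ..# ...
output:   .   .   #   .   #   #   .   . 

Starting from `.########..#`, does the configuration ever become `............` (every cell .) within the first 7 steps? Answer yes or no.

.#......#...
............
all cells are . at step 2

yes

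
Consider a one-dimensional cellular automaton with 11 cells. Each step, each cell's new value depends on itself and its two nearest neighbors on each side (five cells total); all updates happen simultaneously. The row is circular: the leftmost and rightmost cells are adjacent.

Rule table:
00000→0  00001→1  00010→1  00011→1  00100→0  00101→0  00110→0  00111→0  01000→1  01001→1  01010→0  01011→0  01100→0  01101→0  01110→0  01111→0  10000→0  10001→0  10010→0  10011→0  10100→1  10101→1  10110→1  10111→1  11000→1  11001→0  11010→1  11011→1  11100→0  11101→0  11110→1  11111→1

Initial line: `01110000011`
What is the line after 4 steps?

01100111000

11001001100
00000100000
00011010000
01100111000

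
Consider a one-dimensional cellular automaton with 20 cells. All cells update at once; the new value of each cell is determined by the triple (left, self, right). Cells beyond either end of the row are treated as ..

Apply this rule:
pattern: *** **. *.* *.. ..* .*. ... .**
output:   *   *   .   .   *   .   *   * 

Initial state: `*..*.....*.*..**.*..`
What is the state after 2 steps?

**..*****.******.**.

step 1: ..*..****....***...*
step 2: **..*****.******.**.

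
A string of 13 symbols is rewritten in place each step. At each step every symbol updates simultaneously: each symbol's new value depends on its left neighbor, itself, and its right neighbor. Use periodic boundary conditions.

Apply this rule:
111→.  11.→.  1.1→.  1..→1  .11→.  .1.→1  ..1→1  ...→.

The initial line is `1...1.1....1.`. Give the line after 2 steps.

........11...

11.11.11..11.
........11...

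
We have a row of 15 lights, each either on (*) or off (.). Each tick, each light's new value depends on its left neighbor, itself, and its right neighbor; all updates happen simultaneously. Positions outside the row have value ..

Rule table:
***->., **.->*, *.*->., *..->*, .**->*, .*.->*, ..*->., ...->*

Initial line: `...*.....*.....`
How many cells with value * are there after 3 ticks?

**.*****.******
**.*...*.*....*
**.***.*.****.*
count of *: 11

11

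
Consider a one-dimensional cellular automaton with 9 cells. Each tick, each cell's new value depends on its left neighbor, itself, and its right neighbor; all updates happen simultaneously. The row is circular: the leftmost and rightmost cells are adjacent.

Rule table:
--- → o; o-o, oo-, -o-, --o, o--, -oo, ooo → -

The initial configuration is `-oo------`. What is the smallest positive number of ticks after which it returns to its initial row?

2

----ooooo
-oo------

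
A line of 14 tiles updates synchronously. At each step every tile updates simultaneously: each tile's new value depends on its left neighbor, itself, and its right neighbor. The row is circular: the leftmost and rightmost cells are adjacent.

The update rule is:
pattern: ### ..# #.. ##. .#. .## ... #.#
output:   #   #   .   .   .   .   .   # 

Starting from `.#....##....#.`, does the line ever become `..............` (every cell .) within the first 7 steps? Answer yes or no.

no

#....#.....#..
....#.....#..#
...#.....#..#.
..#.....#..#..
.#.....#..#...
#.....#..#....
.....#..#....#
step 7 is .....#..#....#, still not uniform .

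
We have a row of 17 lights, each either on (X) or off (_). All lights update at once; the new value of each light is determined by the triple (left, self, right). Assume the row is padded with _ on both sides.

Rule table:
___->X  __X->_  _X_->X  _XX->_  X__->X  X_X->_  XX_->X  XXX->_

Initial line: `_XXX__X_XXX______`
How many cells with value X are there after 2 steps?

___XX_X___XXXXXXX
XX__X_XXX_______X
count of X: 7

7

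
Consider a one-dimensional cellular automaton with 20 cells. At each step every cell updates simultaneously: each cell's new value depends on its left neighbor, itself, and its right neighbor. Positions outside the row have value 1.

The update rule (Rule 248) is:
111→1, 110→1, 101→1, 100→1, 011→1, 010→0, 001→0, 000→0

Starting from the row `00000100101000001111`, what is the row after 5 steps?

10000010010100001111
11000001001010001111
11100000100101001111
11110000010010101111
11111000001001011111

11111000001001011111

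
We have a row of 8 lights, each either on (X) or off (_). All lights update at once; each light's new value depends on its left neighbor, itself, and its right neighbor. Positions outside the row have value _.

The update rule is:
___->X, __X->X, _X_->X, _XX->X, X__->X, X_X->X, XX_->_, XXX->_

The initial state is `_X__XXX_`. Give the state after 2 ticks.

XXXXX__X
X____XXX

X____XXX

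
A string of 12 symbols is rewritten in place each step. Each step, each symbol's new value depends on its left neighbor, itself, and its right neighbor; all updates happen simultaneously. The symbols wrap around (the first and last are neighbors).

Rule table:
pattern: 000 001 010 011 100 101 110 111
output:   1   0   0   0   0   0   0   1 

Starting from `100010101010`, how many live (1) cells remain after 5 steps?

001000000000
100011111111
001001111111
000000111110
111110011100
count of 1: 8

8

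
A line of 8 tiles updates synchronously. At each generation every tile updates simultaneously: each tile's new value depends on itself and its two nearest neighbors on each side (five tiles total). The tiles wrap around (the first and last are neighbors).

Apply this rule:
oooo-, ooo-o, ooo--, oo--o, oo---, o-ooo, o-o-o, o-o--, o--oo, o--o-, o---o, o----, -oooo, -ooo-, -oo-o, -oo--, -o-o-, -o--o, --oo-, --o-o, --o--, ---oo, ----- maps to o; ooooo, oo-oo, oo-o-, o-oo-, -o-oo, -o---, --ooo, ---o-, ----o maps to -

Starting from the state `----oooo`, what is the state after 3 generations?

-o-o--o-

oo-o-ooo
oo-o-oo-
-o-o--o-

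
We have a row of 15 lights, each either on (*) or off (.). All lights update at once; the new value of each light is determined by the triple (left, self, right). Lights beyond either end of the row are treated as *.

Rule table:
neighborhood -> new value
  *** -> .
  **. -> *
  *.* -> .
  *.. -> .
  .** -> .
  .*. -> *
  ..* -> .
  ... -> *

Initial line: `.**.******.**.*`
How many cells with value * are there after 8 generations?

5

..*......*..*..
..*.****.*..*..
..*....*.*..*..
..*.**.*.*..*..
..*..*.*.*..*..
..*..*.*.*..*..  (fixed point — unchanged through generation 8)
count of *: 5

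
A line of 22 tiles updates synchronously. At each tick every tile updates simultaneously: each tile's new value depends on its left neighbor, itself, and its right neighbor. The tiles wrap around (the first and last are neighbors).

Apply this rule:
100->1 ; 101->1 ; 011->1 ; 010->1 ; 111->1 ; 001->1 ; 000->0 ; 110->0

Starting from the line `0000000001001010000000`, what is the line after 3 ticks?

tick 1: 0000000011111111000000
tick 2: 0000000111111110100000
tick 3: 0000001111111101110000

0000001111111101110000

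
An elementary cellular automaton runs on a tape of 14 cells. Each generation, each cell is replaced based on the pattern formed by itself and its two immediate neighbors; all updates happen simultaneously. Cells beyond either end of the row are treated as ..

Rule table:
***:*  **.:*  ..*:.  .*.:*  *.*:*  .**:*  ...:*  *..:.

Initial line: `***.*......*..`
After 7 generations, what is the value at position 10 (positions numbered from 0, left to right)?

*

*****.****.*.*
**************
**************  (fixed point — unchanged through generation 7)
position 10 holds *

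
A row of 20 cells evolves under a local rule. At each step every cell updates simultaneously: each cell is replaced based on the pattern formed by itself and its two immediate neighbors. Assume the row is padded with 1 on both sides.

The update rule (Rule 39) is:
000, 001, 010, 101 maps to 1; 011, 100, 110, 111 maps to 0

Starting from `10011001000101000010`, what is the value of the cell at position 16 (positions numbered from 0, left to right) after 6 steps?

00100011011111011111
01101100100000100000
10010001101111101111
00110110010000010000
01001000110111110111
11011011001000001000
position 16 holds 1

1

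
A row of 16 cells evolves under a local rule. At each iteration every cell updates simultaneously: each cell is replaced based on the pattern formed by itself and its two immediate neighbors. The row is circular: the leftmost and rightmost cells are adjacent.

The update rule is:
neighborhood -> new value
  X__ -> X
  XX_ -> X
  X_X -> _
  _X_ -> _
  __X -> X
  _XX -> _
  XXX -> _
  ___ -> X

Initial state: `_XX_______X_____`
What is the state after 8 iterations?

X_XXXXXXXX_XXXXX
X________X______
_XXXXXXXX_XXXXXX
________X______X
XXXXXXXX_XXXXXX_
_______X______X_
XXXXXXX_XXXXXX_X
______X______X__

______X______X__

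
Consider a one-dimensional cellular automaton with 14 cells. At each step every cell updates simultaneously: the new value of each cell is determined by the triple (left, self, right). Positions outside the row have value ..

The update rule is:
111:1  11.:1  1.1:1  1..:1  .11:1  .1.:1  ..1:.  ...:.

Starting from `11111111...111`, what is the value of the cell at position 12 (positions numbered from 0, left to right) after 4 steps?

111111111..111
1111111111.111
11111111111111
11111111111111
position 12 holds 1

1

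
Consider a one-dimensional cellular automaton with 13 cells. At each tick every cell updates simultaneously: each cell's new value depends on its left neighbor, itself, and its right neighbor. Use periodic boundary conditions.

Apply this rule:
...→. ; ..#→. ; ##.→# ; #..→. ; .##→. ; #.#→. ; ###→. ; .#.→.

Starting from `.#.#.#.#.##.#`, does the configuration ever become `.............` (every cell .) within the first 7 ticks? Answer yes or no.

yes

tick 1: ..........#..
tick 2: .............
all cells are . at tick 2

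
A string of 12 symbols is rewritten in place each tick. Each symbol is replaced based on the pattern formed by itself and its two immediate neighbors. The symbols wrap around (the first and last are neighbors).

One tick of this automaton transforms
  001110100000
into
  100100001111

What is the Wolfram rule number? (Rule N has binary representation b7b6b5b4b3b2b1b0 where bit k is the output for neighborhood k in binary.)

position 3: 111 → 1  (bit 7 = 1)
position 4: 110 → 0  (bit 6 = 0)
position 5: 101 → 0  (bit 5 = 0)
position 7: 100 → 0  (bit 4 = 0)
position 2: 011 → 0  (bit 3 = 0)
position 6: 010 → 0  (bit 2 = 0)
position 1: 001 → 0  (bit 1 = 0)
position 0: 000 → 1  (bit 0 = 1)
bits b7..b0 = 10000001 = 129

129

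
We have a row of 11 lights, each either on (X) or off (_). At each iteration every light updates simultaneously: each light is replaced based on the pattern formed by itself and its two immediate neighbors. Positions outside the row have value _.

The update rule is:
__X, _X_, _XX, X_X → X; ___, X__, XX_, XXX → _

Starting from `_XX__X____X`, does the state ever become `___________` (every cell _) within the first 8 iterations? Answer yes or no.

iteration 1: XX__XX___XX
iteration 2: X__XX___XX_
iteration 3: X_XX___XX__
iteration 4: XXX___XX___
iteration 5: X____XX____
iteration 6: X___XX_____
iteration 7: X__XX______
iteration 8: X_XX_______
iteration 8 is X_XX_______, still not uniform _

no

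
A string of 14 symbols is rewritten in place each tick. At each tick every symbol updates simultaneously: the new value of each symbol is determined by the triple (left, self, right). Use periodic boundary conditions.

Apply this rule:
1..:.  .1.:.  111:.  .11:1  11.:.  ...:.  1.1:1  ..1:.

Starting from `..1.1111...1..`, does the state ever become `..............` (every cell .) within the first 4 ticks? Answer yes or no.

tick 1: ...11.........
tick 2: ...1..........
tick 3: ..............
all cells are . at tick 3

yes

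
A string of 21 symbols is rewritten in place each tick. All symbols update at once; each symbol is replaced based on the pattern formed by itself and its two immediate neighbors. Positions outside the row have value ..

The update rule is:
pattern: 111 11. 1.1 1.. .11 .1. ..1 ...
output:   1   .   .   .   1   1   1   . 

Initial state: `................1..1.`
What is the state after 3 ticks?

.............11..11..

...............11.11.
..............11..1..
.............11..11..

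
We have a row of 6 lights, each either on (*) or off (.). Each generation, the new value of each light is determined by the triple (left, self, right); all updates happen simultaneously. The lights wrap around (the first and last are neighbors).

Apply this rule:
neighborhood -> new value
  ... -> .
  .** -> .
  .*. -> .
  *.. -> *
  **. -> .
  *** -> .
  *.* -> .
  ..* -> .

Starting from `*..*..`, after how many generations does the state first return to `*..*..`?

3

.*..*.
..*..*
*..*..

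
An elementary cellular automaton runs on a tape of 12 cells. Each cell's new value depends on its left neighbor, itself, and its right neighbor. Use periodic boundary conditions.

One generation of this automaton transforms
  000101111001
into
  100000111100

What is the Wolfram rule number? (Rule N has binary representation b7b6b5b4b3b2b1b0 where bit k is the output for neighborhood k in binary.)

position 6: 111 → 1  (bit 7 = 1)
position 8: 110 → 1  (bit 6 = 1)
position 4: 101 → 0  (bit 5 = 0)
position 0: 100 → 1  (bit 4 = 1)
position 5: 011 → 0  (bit 3 = 0)
position 3: 010 → 0  (bit 2 = 0)
position 2: 001 → 0  (bit 1 = 0)
position 1: 000 → 0  (bit 0 = 0)
bits b7..b0 = 11010000 = 208

208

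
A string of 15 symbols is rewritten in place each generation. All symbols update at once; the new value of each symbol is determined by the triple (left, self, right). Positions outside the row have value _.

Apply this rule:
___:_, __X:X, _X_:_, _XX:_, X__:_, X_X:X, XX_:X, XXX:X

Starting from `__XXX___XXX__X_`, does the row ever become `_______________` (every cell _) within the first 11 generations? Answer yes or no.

no

_X_XX__X_XX_X__
X_X_X_X_X_XX___
_X_X_X_X_X_X___
X_X_X_X_X_X____
_X_X_X_X_X_____
X_X_X_X_X______
_X_X_X_X_______
X_X_X_X________
_X_X_X_________
X_X_X__________
_X_X___________
generation 11 is _X_X___________, still not uniform _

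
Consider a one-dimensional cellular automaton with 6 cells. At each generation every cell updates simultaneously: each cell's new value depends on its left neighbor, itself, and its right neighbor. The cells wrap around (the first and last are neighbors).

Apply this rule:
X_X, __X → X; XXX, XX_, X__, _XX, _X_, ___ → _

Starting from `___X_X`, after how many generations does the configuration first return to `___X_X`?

6

__X_X_
_X_X__
X_X___
_X___X
X___X_
___X_X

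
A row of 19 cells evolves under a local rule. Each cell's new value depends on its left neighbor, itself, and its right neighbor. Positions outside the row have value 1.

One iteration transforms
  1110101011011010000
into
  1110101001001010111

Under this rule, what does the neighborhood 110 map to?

1

At position 2 the neighborhood is 110; the next row has 1 there.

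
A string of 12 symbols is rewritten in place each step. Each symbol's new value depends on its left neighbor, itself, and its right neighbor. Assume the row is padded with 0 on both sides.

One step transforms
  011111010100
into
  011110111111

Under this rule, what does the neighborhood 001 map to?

0

At position 0 the neighborhood is 001; the next row has 0 there.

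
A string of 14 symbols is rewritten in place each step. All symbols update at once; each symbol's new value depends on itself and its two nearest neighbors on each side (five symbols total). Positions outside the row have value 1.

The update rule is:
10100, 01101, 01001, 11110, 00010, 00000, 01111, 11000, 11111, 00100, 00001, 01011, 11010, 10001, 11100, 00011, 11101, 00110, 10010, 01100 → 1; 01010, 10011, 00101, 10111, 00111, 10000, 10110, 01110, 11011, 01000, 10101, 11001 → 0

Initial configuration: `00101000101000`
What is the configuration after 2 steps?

11110101010101

step 1: 01001011001011
step 2: 11110101010101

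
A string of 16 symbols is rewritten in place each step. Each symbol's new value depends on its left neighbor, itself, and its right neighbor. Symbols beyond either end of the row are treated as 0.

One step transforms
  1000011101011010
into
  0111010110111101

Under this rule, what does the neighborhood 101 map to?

At position 8 the neighborhood is 101; the next row has 1 there.

1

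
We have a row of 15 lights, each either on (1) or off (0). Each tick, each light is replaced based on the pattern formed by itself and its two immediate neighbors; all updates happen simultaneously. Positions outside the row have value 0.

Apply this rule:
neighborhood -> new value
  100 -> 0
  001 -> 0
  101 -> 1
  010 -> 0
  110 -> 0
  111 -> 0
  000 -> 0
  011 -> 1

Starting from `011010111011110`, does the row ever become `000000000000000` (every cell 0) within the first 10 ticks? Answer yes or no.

yes

010101100110000
001011000100000
000110000000000
000100000000000
000000000000000
all cells are 0 at tick 5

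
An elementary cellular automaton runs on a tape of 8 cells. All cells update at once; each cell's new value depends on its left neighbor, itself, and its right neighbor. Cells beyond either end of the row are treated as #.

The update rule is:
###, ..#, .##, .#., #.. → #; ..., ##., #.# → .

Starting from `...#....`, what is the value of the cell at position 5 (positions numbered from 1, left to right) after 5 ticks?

#.###..#
..##.###
###..###
##.#####
#..#####
position 5 holds #

#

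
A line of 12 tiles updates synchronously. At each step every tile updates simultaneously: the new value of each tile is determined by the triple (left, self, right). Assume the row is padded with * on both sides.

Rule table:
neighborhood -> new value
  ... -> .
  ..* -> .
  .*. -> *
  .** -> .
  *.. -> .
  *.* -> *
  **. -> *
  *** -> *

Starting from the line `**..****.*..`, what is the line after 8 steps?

**.......*..

**...*****..
**....****..
**.....***..
**......**..
**.......*..
**.......*..  (fixed point — unchanged through step 8)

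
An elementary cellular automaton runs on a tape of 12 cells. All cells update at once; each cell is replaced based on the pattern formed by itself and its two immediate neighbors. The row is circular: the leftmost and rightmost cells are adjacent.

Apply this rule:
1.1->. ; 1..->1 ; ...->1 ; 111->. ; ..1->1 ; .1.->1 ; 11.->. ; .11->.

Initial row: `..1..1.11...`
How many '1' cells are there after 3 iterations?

iteration 1: 111111...111
iteration 2: ......111...
iteration 3: 111111...111
count of 1: 9

9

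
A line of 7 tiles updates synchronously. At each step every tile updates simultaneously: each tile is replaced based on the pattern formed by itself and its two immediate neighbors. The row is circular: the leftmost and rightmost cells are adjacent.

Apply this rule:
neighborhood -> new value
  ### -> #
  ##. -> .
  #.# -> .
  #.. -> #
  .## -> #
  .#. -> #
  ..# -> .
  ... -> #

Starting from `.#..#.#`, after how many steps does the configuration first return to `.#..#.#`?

step 1: .##.#.#
step 2: .#..#.#

2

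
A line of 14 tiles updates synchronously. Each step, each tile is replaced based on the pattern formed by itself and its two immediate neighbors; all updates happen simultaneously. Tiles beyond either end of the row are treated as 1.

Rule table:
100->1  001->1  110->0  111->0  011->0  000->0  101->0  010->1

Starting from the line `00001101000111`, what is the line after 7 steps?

step 1: 10010001101000
step 2: 01111010001101
step 3: 00000011010000
step 4: 10000100011001
step 5: 01001110100110
step 6: 01110000111000
step 7: 00001001000101

00001001000101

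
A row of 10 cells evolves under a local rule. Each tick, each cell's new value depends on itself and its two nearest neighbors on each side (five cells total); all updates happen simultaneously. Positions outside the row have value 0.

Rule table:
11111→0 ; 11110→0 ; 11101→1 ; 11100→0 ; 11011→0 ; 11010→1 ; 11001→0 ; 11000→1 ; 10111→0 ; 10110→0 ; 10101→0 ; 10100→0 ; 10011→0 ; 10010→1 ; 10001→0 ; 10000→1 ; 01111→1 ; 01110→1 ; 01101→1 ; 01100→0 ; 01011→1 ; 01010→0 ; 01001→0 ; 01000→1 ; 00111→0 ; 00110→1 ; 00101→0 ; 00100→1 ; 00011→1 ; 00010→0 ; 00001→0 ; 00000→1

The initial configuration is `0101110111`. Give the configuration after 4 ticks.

0010110010
0001000111
1001101010
1001110001

1001110001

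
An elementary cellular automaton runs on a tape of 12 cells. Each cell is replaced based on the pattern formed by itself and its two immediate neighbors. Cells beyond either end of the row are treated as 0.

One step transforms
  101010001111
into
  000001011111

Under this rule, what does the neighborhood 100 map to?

At position 5 the neighborhood is 100; the next row has 1 there.

1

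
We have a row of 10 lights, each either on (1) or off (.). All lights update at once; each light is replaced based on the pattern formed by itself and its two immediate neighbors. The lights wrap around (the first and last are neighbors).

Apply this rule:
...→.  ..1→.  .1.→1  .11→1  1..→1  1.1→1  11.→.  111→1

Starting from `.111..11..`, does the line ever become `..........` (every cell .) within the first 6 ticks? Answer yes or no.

no

.11.1.1.1.
.1.1111111
111111111.
11111111.1
1111111.11
111111.111
tick 6 is 111111.111, still not uniform .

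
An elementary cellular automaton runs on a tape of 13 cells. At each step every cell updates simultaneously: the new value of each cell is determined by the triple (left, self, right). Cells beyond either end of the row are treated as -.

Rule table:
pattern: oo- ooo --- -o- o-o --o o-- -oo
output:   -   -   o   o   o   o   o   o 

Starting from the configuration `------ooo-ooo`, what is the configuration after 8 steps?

step 1: ooooooo--oo--
step 2: o------ooo-oo
step 3: oooooooo--oo-
step 4: o-------ooo-o
step 5: ooooooooo--oo
step 6: o--------ooo-
step 7: oooooooooo--o
step 8: o---------ooo

o---------ooo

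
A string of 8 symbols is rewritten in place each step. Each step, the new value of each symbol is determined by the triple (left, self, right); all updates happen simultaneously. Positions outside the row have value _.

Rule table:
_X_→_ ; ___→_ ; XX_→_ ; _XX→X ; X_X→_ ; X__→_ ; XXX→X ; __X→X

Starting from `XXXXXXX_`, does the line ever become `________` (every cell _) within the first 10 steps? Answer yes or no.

yes

XXXXXX__
XXXXX___
XXXX____
XXX_____
XX______
X_______
________
all cells are _ at step 7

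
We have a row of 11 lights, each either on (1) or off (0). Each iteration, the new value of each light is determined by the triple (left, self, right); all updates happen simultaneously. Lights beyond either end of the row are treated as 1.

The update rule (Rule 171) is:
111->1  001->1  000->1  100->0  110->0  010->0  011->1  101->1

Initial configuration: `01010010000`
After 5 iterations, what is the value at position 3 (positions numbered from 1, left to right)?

10100100111
01001001111
10010011111
00100111111
01001111111
position 3 holds 0

0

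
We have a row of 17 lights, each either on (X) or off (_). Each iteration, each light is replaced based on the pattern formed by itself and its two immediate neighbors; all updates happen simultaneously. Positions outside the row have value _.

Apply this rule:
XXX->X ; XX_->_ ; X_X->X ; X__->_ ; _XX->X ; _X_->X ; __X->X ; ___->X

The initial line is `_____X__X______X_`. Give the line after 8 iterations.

XX_XXXXXX__XX__XX

XXXXXX_XX_XXXXXX_
XXXXX_XX_XXXXXX__
XXXX_XX_XXXXXX__X
XXX_XX_XXXXXX__XX
XX_XX_XXXXXX__XX_
X_XX_XXXXXX__XX__
XXX_XXXXXX__XX__X
XX_XXXXXX__XX__XX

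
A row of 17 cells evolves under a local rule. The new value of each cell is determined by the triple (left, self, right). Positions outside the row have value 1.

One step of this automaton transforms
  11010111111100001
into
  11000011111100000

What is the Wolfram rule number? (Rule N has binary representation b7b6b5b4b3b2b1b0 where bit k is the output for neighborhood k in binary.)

position 0: 111 → 1  (bit 7 = 1)
position 1: 110 → 1  (bit 6 = 1)
position 2: 101 → 0  (bit 5 = 0)
position 12: 100 → 0  (bit 4 = 0)
position 5: 011 → 0  (bit 3 = 0)
position 3: 010 → 0  (bit 2 = 0)
position 15: 001 → 0  (bit 1 = 0)
position 13: 000 → 0  (bit 0 = 0)
bits b7..b0 = 11000000 = 192

192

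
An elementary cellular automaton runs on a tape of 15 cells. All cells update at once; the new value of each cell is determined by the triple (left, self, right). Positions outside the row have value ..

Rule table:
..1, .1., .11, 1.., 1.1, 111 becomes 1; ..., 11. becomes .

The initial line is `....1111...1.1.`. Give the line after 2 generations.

..1111.1111111.

...1111.1.11111
..1111.1111111.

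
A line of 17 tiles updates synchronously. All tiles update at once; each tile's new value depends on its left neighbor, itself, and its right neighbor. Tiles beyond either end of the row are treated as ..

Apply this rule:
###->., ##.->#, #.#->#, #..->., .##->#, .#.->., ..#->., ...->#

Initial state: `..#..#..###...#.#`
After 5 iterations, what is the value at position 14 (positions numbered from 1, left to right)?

.

#.......#.#.#..#.
..#####..#.#.....
#.#...#...#..####
.#..#...#....#..#
......#...##.....
position 14 holds .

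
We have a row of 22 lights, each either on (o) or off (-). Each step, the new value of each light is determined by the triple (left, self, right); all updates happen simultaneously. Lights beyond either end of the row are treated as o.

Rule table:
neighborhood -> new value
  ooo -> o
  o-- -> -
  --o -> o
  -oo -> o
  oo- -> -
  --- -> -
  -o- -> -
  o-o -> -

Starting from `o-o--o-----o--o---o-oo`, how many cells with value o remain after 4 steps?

9

----o-----o--o---o--oo
---o-----o--o---o--ooo
--o-----o--o---o--oooo
-o-----o--o---o--ooooo
count of o: 9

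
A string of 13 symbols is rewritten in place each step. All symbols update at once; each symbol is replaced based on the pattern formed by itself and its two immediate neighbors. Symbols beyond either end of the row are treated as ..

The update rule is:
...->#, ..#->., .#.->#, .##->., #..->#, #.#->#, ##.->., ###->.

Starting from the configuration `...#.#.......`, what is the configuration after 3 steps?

##.##########
..#..........
#.###########

#.###########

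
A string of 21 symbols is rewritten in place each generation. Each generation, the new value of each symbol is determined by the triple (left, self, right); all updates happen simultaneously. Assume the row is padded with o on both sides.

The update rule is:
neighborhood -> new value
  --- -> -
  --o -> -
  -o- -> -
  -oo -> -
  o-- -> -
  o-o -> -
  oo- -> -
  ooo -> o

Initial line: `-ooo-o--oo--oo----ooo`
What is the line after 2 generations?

--------------------o

--o----------------oo
--------------------o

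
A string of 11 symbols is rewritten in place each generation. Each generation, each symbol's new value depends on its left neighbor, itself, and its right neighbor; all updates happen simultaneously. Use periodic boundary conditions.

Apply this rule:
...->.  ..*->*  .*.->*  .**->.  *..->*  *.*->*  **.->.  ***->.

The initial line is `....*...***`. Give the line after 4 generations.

..*****.***

generation 1: *..***.*...
generation 2: ***...***.*
generation 3: ...*.*...*.
generation 4: ..*****.***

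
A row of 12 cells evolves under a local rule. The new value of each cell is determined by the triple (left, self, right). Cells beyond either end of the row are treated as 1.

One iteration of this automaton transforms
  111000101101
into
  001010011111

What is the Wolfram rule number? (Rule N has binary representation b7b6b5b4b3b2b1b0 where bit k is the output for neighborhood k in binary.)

105

position 0: 111 → 0  (bit 7 = 0)
position 2: 110 → 1  (bit 6 = 1)
position 7: 101 → 1  (bit 5 = 1)
position 3: 100 → 0  (bit 4 = 0)
position 8: 011 → 1  (bit 3 = 1)
position 6: 010 → 0  (bit 2 = 0)
position 5: 001 → 0  (bit 1 = 0)
position 4: 000 → 1  (bit 0 = 1)
bits b7..b0 = 01101001 = 105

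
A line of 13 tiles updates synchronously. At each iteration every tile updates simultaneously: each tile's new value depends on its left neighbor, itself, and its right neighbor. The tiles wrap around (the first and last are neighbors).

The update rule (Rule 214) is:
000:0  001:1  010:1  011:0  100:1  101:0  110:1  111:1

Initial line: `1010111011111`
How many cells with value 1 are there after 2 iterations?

10

1010011001111
1011101110111
count of 1: 10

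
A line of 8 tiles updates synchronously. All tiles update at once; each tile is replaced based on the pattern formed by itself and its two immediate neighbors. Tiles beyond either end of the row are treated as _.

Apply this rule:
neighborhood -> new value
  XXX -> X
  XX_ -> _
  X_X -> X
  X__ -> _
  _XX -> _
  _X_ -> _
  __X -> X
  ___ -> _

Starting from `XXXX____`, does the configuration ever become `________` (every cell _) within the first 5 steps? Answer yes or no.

_XX_____
X_______
________
all cells are _ at step 3

yes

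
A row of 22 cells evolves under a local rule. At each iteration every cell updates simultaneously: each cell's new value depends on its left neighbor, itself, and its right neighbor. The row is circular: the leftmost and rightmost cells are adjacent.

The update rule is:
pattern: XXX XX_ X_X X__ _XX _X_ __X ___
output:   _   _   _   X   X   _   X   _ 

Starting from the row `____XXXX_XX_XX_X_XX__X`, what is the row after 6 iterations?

X_XX__XX_X__X__X___XX_

X__XX____X__X____X_XX_
_XXX_X__X_XX_X__X__X__
XX____XX__X___XX_XX_X_
X_X__XX_XX_X_XX__X____
___XXX__X____X_XX_X__X
X_XX__XX_X__X__X___XX_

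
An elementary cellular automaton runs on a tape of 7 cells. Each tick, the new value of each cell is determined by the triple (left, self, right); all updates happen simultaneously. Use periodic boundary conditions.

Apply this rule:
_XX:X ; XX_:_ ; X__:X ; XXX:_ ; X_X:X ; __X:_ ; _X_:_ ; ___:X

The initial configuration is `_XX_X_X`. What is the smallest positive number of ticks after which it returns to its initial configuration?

7

tick 1: XX_X_X_
tick 2: X_X_X_X
tick 3: _X_X_XX
tick 4: X_X_XX_
tick 5: _X_XX_X
tick 6: X_XX_X_
tick 7: _XX_X_X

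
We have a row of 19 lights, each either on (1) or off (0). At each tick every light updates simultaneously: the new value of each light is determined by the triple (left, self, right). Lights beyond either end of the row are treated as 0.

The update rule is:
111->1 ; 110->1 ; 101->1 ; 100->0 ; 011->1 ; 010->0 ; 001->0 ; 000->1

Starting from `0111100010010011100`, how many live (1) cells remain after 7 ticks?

15

0111101000000011101
0111110011111011110
0111110011111111110
0111110011111111110  (fixed point — unchanged through tick 7)
count of 1: 15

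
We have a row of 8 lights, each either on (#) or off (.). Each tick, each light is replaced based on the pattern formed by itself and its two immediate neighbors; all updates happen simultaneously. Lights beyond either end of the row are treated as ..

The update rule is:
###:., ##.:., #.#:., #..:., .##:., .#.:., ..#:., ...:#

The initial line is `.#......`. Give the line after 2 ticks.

...#####
##......

##......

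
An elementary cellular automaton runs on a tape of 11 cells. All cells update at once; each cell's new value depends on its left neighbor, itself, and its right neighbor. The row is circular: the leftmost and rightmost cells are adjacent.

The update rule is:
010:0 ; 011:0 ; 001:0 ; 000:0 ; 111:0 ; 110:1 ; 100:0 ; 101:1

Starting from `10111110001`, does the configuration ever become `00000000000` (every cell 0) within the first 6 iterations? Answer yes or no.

11000010000
01000000000
00000000000
all cells are 0 at iteration 3

yes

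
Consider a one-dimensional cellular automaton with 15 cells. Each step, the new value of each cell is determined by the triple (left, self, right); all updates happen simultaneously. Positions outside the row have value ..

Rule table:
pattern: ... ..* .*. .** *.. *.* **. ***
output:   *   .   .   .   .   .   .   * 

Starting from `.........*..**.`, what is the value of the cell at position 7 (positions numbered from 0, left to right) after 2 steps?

step 1: ********.......
step 2: .******..******
position 7 holds .

.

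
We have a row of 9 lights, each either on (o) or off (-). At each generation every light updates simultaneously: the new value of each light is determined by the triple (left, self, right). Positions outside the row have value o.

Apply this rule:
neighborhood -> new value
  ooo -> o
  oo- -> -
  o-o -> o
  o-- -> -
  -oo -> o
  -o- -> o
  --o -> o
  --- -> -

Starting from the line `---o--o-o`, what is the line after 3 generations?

--oo-oooo
-oo-ooooo
oo-oooooo

oo-oooooo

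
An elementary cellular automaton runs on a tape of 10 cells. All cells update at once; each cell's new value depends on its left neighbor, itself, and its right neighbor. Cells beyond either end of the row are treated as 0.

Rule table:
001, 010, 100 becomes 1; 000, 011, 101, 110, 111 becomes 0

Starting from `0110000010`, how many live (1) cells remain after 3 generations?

2

1001000111
1111101000
0000001100
count of 1: 2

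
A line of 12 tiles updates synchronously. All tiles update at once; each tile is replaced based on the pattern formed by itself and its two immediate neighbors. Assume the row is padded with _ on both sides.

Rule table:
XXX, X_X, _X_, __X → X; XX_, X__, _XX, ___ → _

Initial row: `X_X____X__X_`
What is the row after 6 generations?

generation 1: XXX___XX_XX_
generation 2: _X___X__X___
generation 3: XX__XX_XX___
generation 4: ___X__X_____
generation 5: __XX_XX_____
generation 6: _X__X_______

_X__X_______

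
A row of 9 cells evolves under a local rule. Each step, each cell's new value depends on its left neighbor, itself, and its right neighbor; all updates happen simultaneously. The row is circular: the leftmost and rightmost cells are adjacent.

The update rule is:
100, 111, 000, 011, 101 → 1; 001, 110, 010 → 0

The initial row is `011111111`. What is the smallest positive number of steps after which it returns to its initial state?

111111110
111111101
111111011
111110111
111101111
111011111
110111111
101111111
011111111

9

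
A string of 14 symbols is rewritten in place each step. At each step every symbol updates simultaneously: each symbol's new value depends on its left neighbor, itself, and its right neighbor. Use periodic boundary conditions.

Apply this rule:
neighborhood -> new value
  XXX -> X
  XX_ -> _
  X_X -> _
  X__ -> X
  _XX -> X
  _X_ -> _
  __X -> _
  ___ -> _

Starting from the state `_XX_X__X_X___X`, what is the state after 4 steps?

step 1: _X___X____X___
step 2: __X___X____X__
step 3: ___X___X____X_
step 4: ____X___X____X

____X___X____X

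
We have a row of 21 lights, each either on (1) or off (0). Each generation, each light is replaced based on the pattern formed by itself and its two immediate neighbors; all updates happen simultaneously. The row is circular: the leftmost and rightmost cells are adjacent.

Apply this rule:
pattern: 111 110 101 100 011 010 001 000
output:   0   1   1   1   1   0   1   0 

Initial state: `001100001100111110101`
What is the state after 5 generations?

110000000001101100110

111110011111100011010
100011110000110111101
110110011001111100111
011111111111000111100
110000000001101100110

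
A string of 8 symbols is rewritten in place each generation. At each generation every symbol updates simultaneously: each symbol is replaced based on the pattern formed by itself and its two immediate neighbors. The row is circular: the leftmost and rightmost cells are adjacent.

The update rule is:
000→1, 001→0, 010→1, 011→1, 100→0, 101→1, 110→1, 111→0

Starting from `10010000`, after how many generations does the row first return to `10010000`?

10010110
10011111
10010000

3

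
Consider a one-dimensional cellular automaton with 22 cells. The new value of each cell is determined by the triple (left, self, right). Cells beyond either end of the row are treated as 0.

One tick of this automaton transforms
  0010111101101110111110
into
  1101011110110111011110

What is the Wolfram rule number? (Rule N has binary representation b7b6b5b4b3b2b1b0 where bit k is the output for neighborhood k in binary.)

position 5: 111 → 1  (bit 7 = 1)
position 7: 110 → 1  (bit 6 = 1)
position 3: 101 → 1  (bit 5 = 1)
position 21: 100 → 0  (bit 4 = 0)
position 4: 011 → 0  (bit 3 = 0)
position 2: 010 → 0  (bit 2 = 0)
position 1: 001 → 1  (bit 1 = 1)
position 0: 000 → 1  (bit 0 = 1)
bits b7..b0 = 11100011 = 227

227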